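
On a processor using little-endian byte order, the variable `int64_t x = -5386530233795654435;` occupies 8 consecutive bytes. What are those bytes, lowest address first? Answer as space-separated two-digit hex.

DD 4C B5 9A 4A 33 3F B5

Two's complement of -5386530233795654435 in 64 bits: 5386530233795654435 = 0x4AC0CCB5654AB323; invert → 0xB53F334A9AB54CDC; add 1 → 0xB53F334A9AB54CDD.
Split into bytes (most-significant first): B5 3F 33 4A 9A B5 4C DD.
In little-endian order the low byte comes first in memory.
So at ascending addresses the bytes are DD 4C B5 9A 4A 33 3F B5.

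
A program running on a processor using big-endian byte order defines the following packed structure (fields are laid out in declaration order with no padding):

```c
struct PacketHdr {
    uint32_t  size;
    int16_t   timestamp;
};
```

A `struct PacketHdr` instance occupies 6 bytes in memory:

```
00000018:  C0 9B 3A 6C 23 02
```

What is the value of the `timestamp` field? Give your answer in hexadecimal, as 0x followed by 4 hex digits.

0x2302

`timestamp` follows `size` (4 bytes), so it starts at byte offset 4 and occupies 2 bytes.
Bytes at offsets 4..5: 23 02.
Big-endian stores the most-significant byte at the lowest address.
The bytes are already most-significant first: 0x2302.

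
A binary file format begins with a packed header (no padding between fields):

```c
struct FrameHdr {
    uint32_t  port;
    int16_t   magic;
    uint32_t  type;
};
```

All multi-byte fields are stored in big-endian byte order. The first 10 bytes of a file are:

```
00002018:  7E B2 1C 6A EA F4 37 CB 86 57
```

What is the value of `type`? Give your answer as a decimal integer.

`type` follows `port` (4 B), `magic` (2 B), so it starts at offset 4 + 2 = 6 and occupies 4 bytes.
Bytes at offsets 6..9: 37 CB 86 57.
In big-endian order the high byte comes first in memory.
The bytes are already most-significant first: 0x37CB8657.
0x37CB8657 = 936085079.

936085079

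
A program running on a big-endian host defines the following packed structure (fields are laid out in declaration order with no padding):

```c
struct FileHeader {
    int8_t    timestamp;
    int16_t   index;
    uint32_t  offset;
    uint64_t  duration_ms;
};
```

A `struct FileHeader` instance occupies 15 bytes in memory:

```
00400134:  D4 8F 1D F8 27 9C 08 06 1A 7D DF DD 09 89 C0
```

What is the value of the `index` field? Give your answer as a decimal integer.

`index` follows `timestamp` (1 byte), so it starts at byte offset 1 and occupies 2 bytes.
Bytes at offsets 1..2: 8F 1D.
In big-endian order the high byte comes first in memory.
The bytes are already most-significant first: 0x8F1D.
Top bit is set, so as a signed 16-bit value this is 0x8F1D − 2^16 = -28899.

-28899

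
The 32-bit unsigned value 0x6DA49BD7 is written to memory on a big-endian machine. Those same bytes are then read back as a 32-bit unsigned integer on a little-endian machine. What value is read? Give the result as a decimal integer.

3617301613

Stored big-endian, the bytes at ascending addresses are 6D A4 9B D7.
Read back as little-endian, the first byte is least significant, giving 0xD79BA46D.
0xD79BA46D = 3617301613.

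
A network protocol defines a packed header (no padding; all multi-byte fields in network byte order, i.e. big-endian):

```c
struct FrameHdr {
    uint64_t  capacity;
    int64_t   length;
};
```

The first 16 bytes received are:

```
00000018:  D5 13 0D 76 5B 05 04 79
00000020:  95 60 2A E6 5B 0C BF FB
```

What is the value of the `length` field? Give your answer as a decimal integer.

`length` follows `capacity` (8 bytes), so it starts at byte offset 8 and occupies 8 bytes.
Bytes at offsets 8..15: 95 60 2A E6 5B 0C BF FB.
Big-endian stores the most-significant byte at the lowest address.
The bytes are already most-significant first: 0x95602AE65B0CBFFB.
Top bit is set, so as a signed 64-bit value this is 0x95602AE65B0CBFFB − 2^64 = -7683093795435659269.

-7683093795435659269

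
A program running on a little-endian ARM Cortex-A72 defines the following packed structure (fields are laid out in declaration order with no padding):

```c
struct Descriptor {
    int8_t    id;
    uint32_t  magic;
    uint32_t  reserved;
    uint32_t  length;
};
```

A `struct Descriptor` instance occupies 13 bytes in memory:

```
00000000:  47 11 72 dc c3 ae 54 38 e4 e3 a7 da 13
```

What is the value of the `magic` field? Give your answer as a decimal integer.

3286004241

`magic` follows `id` (1 byte), so it starts at byte offset 1 and occupies 4 bytes.
Bytes at offsets 1..4: 11 72 DC C3.
Little-endian stores the least-significant byte at the lowest address.
Reassemble most-significant byte first: C3 DC 72 11 → 0xC3DC7211.
0xC3DC7211 = 3286004241.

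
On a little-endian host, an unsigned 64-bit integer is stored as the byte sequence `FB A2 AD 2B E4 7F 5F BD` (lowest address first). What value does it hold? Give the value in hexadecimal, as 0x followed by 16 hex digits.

Little-endian: lowest address holds the least-significant byte.
Reassemble most-significant byte first: BD 5F 7F E4 2B AD A2 FB → 0xBD5F7FE42BADA2FB.

0xBD5F7FE42BADA2FB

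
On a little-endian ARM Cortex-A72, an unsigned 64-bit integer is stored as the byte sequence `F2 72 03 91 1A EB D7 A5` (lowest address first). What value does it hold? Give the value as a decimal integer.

In little-endian order the low byte comes first in memory.
Reassemble most-significant byte first: A5 D7 EB 1A 91 03 72 F2 → 0xA5D7EB1A910372F2.
0xA5D7EB1A910372F2 = 11950278635585499890.

11950278635585499890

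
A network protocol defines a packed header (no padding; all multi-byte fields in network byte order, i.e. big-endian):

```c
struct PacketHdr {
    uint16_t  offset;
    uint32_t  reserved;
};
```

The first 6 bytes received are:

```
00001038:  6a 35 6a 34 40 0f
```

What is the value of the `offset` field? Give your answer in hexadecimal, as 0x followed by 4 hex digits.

0x6A35

`offset` is the first field, at byte offset 0, occupying 2 bytes.
Bytes at offsets 0..1: 6A 35.
Big-endian: lowest address holds the most-significant byte.
The bytes are already most-significant first: 0x6A35.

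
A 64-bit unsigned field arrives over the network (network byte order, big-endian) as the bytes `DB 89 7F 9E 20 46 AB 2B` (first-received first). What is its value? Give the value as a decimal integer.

In big-endian order the high byte comes first in memory.
The bytes are already most-significant first: 0xDB897F9E2046AB2B.
0xDB897F9E2046AB2B = 15819315483238640427.

15819315483238640427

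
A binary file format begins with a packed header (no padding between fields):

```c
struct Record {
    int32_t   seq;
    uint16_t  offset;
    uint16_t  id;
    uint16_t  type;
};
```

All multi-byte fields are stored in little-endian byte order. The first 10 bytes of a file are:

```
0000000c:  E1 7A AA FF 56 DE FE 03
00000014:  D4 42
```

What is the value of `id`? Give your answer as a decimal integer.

`id` follows `seq` (4 B), `offset` (2 B), so it starts at offset 4 + 2 = 6 and occupies 2 bytes.
Bytes at offsets 6..7: FE 03.
Little-endian stores the least-significant byte at the lowest address.
Reassemble most-significant byte first: 03 FE → 0x03FE.
0x03FE = 1022.

1022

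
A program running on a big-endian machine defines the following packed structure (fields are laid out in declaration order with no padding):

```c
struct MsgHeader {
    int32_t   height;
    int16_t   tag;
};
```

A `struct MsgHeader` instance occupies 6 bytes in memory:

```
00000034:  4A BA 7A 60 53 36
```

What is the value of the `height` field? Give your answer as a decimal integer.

`height` is the first field, at byte offset 0, occupying 4 bytes.
Bytes at offsets 0..3: 4A BA 7A 60.
Big-endian: lowest address holds the most-significant byte.
The bytes are already most-significant first: 0x4ABA7A60.
0x4ABA7A60 = 1253735008.

1253735008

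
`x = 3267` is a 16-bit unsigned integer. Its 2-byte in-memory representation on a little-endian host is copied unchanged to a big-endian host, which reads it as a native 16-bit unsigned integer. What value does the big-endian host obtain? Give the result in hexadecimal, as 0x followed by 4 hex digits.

3267 in 16-bit hexadecimal is 0x0CC3.
Stored little-endian, the bytes at ascending addresses are C3 0C.
Read back as big-endian, the last byte is least significant, giving 0xC30C.

0xC30C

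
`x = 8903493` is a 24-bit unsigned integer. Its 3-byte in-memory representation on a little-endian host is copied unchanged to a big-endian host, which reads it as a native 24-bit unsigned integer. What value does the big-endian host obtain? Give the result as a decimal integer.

4578183

8903493 in 24-bit hexadecimal is 0x87DB45.
Stored little-endian, the bytes at ascending addresses are 45 DB 87.
Read back as big-endian, the last byte is least significant, giving 0x45DB87.
0x45DB87 = 4578183.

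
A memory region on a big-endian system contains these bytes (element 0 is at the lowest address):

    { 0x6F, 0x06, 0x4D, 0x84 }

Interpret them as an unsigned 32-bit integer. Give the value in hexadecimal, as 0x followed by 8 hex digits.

Big-endian: lowest address holds the most-significant byte.
The bytes are already most-significant first: 0x6F064D84.

0x6F064D84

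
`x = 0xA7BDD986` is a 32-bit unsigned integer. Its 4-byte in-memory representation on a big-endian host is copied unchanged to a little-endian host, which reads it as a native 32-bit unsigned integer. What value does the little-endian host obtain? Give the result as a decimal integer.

2262416807

Stored big-endian, the bytes at ascending addresses are A7 BD D9 86.
Read back as little-endian, the first byte is least significant, giving 0x86D9BDA7.
0x86D9BDA7 = 2262416807.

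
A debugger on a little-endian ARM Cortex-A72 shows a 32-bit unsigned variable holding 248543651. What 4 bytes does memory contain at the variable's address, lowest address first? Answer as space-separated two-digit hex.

248543651 in hexadecimal, padded to 32 bits, is 0x0ED079A3.
Split into bytes (most-significant first): 0E D0 79 A3.
Little-endian stores the least-significant byte at the lowest address.
So at ascending addresses the bytes are A3 79 D0 0E.

A3 79 D0 0E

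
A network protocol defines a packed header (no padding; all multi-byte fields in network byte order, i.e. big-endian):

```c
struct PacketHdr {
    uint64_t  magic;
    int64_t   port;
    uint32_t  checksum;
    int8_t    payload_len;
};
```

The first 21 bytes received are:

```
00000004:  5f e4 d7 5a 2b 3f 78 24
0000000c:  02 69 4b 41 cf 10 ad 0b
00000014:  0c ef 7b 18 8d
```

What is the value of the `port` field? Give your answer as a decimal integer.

173752806649408779

`port` follows `magic` (8 bytes), so it starts at byte offset 8 and occupies 8 bytes.
Bytes at offsets 8..15: 02 69 4B 41 CF 10 AD 0B.
In big-endian order the high byte comes first in memory.
The bytes are already most-significant first: 0x02694B41CF10AD0B.
0x02694B41CF10AD0B = 173752806649408779.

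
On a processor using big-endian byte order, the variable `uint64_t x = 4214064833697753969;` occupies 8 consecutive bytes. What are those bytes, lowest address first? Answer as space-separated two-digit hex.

4214064833697753969 in hexadecimal, padded to 64 bits, is 0x3A7B5DA3A1052B71.
Split into bytes (most-significant first): 3A 7B 5D A3 A1 05 2B 71.
In big-endian order the high byte comes first in memory.
So the memory order matches the most-significant-first order: 3A 7B 5D A3 A1 05 2B 71.

3A 7B 5D A3 A1 05 2B 71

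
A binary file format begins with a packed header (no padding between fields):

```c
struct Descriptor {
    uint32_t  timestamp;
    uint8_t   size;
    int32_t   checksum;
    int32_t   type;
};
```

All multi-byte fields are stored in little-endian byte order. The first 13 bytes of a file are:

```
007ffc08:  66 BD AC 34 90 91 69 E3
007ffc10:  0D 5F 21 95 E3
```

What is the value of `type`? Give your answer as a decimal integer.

`type` follows `timestamp` (4 B), `size` (1 B), `checksum` (4 B), so it starts at offset 4 + 1 + 4 = 9 and occupies 4 bytes.
Bytes at offsets 9..12: 5F 21 95 E3.
Little-endian: lowest address holds the least-significant byte.
Reassemble most-significant byte first: E3 95 21 5F → 0xE395215F.
Top bit is set, so as a signed 32-bit value this is 0xE395215F − 2^32 = -476765857.

-476765857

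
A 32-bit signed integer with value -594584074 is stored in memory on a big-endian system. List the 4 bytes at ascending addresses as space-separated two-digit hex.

DC 8F 5D F6

Two's complement of -594584074 in 32 bits: 594584074 = 0x2370A20A; invert → 0xDC8F5DF5; add 1 → 0xDC8F5DF6.
Split into bytes (most-significant first): DC 8F 5D F6.
Big-endian stores the most-significant byte at the lowest address.
So the memory order matches the most-significant-first order: DC 8F 5D F6.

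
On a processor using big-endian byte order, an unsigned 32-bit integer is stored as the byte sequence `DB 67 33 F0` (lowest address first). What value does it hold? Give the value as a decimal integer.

Big-endian: lowest address holds the most-significant byte.
The bytes are already most-significant first: 0xDB6733F0.
0xDB6733F0 = 3680973808.

3680973808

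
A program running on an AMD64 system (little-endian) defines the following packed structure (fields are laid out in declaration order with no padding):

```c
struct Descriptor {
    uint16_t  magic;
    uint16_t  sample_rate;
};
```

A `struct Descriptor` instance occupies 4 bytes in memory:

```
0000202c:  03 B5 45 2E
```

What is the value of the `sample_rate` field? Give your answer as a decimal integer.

`sample_rate` follows `magic` (2 bytes), so it starts at byte offset 2 and occupies 2 bytes.
Bytes at offsets 2..3: 45 2E.
Little-endian stores the least-significant byte at the lowest address.
Reassemble most-significant byte first: 2E 45 → 0x2E45.
0x2E45 = 11845.

11845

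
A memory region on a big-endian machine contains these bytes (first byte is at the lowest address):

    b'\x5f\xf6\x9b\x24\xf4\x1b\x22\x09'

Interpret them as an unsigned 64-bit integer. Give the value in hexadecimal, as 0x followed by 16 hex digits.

Big-endian stores the most-significant byte at the lowest address.
The bytes are already most-significant first: 0x5FF69B24F41B2209.

0x5FF69B24F41B2209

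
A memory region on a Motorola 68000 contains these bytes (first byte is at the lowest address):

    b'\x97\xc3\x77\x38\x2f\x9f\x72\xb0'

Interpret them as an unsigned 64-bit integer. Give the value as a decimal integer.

10935715403386548912

In big-endian order the high byte comes first in memory.
The bytes are already most-significant first: 0x97C377382F9F72B0.
0x97C377382F9F72B0 = 10935715403386548912.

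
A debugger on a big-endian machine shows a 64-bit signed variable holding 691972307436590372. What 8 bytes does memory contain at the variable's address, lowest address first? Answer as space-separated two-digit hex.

09 9A 61 25 BB 2A 55 24

691972307436590372 in hexadecimal, padded to 64 bits, is 0x099A6125BB2A5524.
Split into bytes (most-significant first): 09 9A 61 25 BB 2A 55 24.
In big-endian order the high byte comes first in memory.
So the memory order matches the most-significant-first order: 09 9A 61 25 BB 2A 55 24.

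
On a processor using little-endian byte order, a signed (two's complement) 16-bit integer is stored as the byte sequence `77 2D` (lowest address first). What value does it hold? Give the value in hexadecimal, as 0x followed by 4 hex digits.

In little-endian order the low byte comes first in memory.
Reassemble most-significant byte first: 2D 77 → 0x2D77.

0x2D77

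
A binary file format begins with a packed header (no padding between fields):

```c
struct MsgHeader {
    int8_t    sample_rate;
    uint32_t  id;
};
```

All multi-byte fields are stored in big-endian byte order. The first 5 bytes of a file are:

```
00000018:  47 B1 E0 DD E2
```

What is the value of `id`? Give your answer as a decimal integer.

`id` follows `sample_rate` (1 byte), so it starts at byte offset 1 and occupies 4 bytes.
Bytes at offsets 1..4: B1 E0 DD E2.
Big-endian stores the most-significant byte at the lowest address.
The bytes are already most-significant first: 0xB1E0DDE2.
0xB1E0DDE2 = 2984304098.

2984304098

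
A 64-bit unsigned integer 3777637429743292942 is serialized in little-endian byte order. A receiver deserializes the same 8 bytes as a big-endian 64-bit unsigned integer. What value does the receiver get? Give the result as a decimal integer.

1049920639283850292

3777637429743292942 in 64-bit hexadecimal is 0x346CDD3A4211920E.
Stored little-endian, the bytes at ascending addresses are 0E 92 11 42 3A DD 6C 34.
Read back as big-endian, the last byte is least significant, giving 0x0E9211423ADD6C34.
0x0E9211423ADD6C34 = 1049920639283850292.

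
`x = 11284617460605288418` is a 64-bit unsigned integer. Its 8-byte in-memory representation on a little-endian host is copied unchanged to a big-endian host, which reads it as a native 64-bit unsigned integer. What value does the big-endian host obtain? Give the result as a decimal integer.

11284617460605288418 in 64-bit hexadecimal is 0x9C9B03CABD8C7FE2.
Stored little-endian, the bytes at ascending addresses are E2 7F 8C BD CA 03 9B 9C.
Read back as big-endian, the last byte is least significant, giving 0xE27F8CBDCA039B9C.
0xE27F8CBDCA039B9C = 16320918321379908508.

16320918321379908508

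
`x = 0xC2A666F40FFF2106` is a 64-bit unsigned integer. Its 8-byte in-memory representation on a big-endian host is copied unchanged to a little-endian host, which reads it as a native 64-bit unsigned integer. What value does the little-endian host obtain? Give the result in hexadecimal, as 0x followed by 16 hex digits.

0x0621FF0FF466A6C2

Stored big-endian, the bytes at ascending addresses are C2 A6 66 F4 0F FF 21 06.
Read back as little-endian, the first byte is least significant, giving 0x0621FF0FF466A6C2.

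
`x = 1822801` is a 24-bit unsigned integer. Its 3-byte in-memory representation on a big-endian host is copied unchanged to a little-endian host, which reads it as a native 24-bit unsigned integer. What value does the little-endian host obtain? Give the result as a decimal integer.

5361691

1822801 in 24-bit hexadecimal is 0x1BD051.
Stored big-endian, the bytes at ascending addresses are 1B D0 51.
Read back as little-endian, the first byte is least significant, giving 0x51D01B.
0x51D01B = 5361691.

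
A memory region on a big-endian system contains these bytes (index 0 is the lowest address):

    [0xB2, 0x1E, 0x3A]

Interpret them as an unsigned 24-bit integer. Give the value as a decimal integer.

11673146

Big-endian stores the most-significant byte at the lowest address.
The bytes are already most-significant first: 0xB21E3A.
0xB21E3A = 11673146.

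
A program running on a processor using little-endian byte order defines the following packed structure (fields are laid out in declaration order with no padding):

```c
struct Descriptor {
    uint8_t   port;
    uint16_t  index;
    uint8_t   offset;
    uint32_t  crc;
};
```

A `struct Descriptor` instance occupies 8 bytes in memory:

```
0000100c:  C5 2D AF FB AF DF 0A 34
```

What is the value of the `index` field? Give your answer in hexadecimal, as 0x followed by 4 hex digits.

`index` follows `port` (1 byte), so it starts at byte offset 1 and occupies 2 bytes.
Bytes at offsets 1..2: 2D AF.
Little-endian: lowest address holds the least-significant byte.
Reassemble most-significant byte first: AF 2D → 0xAF2D.

0xAF2D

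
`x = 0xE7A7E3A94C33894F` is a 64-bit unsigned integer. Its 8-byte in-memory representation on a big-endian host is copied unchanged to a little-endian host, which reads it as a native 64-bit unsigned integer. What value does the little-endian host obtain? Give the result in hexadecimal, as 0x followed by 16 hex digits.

0x4F89334CA9E3A7E7

Stored big-endian, the bytes at ascending addresses are E7 A7 E3 A9 4C 33 89 4F.
Read back as little-endian, the first byte is least significant, giving 0x4F89334CA9E3A7E7.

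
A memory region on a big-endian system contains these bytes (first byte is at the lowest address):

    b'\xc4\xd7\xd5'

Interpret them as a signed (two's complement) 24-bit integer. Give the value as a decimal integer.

Big-endian: lowest address holds the most-significant byte.
The bytes are already most-significant first: 0xC4D7D5.
Top bit is set, so as a signed 24-bit value this is 0xC4D7D5 − 2^24 = -3876907.

-3876907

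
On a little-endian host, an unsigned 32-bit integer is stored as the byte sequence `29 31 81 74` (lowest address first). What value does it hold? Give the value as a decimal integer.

1954623785

Little-endian: lowest address holds the least-significant byte.
Reassemble most-significant byte first: 74 81 31 29 → 0x74813129.
0x74813129 = 1954623785.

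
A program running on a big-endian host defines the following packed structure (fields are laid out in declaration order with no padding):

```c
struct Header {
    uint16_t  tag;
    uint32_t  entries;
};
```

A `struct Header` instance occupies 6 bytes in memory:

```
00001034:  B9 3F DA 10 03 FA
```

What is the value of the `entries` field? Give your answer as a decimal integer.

3658482682

`entries` follows `tag` (2 bytes), so it starts at byte offset 2 and occupies 4 bytes.
Bytes at offsets 2..5: DA 10 03 FA.
Big-endian stores the most-significant byte at the lowest address.
The bytes are already most-significant first: 0xDA1003FA.
0xDA1003FA = 3658482682.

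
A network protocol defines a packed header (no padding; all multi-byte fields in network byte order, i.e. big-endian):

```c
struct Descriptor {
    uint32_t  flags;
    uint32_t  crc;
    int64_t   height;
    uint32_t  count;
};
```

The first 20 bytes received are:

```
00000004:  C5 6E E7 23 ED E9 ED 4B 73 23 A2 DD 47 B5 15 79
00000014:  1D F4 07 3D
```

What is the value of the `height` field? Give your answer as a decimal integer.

8296654009821107577

`height` follows `flags` (4 B), `crc` (4 B), so it starts at offset 4 + 4 = 8 and occupies 8 bytes.
Bytes at offsets 8..15: 73 23 A2 DD 47 B5 15 79.
Big-endian stores the most-significant byte at the lowest address.
The bytes are already most-significant first: 0x7323A2DD47B51579.
0x7323A2DD47B51579 = 8296654009821107577.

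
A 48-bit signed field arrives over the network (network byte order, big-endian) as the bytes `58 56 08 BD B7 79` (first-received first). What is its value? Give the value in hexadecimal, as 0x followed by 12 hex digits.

Big-endian: lowest address holds the most-significant byte.
The bytes are already most-significant first: 0x585608BDB779.

0x585608BDB779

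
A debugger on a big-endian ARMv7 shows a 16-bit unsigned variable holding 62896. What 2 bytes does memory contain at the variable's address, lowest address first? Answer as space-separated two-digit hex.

F5 B0

62896 in hexadecimal, padded to 16 bits, is 0xF5B0.
Split into bytes (most-significant first): F5 B0.
In big-endian order the high byte comes first in memory.
So the memory order matches the most-significant-first order: F5 B0.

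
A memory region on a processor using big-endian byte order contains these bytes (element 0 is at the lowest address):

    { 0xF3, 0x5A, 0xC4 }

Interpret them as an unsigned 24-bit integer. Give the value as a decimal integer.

In big-endian order the high byte comes first in memory.
The bytes are already most-significant first: 0xF35AC4.
0xF35AC4 = 15948484.

15948484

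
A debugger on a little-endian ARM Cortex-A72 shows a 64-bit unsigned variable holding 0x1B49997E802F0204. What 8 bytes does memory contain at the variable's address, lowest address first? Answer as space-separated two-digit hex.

Split into bytes (most-significant first): 1B 49 99 7E 80 2F 02 04.
Little-endian: lowest address holds the least-significant byte.
So at ascending addresses the bytes are 04 02 2F 80 7E 99 49 1B.

04 02 2F 80 7E 99 49 1B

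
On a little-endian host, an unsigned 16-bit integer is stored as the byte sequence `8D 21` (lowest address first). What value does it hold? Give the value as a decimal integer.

Little-endian: lowest address holds the least-significant byte.
Reassemble most-significant byte first: 21 8D → 0x218D.
0x218D = 8589.

8589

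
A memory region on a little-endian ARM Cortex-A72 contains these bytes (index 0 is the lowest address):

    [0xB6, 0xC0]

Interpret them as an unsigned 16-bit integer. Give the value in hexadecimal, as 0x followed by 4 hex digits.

0xC0B6

In little-endian order the low byte comes first in memory.
Reassemble most-significant byte first: C0 B6 → 0xC0B6.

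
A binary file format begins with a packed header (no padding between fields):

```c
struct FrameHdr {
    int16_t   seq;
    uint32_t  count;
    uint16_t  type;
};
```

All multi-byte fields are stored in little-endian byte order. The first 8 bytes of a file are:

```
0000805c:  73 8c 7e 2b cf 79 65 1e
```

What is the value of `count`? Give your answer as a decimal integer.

2043620222

`count` follows `seq` (2 bytes), so it starts at byte offset 2 and occupies 4 bytes.
Bytes at offsets 2..5: 7E 2B CF 79.
Little-endian stores the least-significant byte at the lowest address.
Reassemble most-significant byte first: 79 CF 2B 7E → 0x79CF2B7E.
0x79CF2B7E = 2043620222.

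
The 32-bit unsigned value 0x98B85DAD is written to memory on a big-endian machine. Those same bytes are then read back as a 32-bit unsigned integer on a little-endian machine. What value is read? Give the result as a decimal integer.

2908600472

Stored big-endian, the bytes at ascending addresses are 98 B8 5D AD.
Read back as little-endian, the first byte is least significant, giving 0xAD5DB898.
0xAD5DB898 = 2908600472.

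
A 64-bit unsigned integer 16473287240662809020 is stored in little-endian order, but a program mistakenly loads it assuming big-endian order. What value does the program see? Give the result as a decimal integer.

13581077837714005220

16473287240662809020 in 64-bit hexadecimal is 0xE49CDF7756AE79BC.
Stored little-endian, the bytes at ascending addresses are BC 79 AE 56 77 DF 9C E4.
Read back as big-endian, the last byte is least significant, giving 0xBC79AE5677DF9CE4.
0xBC79AE5677DF9CE4 = 13581077837714005220.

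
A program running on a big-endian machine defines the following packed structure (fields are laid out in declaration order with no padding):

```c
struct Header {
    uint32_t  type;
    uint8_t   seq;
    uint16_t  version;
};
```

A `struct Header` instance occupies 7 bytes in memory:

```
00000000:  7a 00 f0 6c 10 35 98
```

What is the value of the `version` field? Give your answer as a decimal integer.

`version` follows `type` (4 B), `seq` (1 B), so it starts at offset 4 + 1 = 5 and occupies 2 bytes.
Bytes at offsets 5..6: 35 98.
Big-endian: lowest address holds the most-significant byte.
The bytes are already most-significant first: 0x3598.
0x3598 = 13720.

13720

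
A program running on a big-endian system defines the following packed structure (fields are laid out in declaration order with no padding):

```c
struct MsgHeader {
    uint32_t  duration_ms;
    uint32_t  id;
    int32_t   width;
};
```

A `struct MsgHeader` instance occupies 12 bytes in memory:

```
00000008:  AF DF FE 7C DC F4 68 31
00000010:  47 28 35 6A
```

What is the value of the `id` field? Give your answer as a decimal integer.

3707004977

`id` follows `duration_ms` (4 bytes), so it starts at byte offset 4 and occupies 4 bytes.
Bytes at offsets 4..7: DC F4 68 31.
Big-endian: lowest address holds the most-significant byte.
The bytes are already most-significant first: 0xDCF46831.
0xDCF46831 = 3707004977.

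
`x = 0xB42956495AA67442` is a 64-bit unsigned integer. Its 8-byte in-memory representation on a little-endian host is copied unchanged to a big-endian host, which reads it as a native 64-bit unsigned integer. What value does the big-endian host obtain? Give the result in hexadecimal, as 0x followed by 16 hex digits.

0x4274A65A495629B4

Stored little-endian, the bytes at ascending addresses are 42 74 A6 5A 49 56 29 B4.
Read back as big-endian, the last byte is least significant, giving 0x4274A65A495629B4.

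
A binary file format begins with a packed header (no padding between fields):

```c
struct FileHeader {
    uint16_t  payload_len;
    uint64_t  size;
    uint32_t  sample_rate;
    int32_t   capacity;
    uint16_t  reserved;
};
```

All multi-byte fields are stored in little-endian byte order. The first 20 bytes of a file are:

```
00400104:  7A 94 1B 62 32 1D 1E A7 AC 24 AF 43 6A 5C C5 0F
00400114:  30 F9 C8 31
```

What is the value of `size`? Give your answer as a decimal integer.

2642670829140337179

`size` follows `payload_len` (2 bytes), so it starts at byte offset 2 and occupies 8 bytes.
Bytes at offsets 2..9: 1B 62 32 1D 1E A7 AC 24.
In little-endian order the low byte comes first in memory.
Reassemble most-significant byte first: 24 AC A7 1E 1D 32 62 1B → 0x24ACA71E1D32621B.
0x24ACA71E1D32621B = 2642670829140337179.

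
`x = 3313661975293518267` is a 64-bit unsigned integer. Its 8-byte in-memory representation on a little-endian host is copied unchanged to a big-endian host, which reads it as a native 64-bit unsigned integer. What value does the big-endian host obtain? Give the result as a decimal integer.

3313661975293518267 in 64-bit hexadecimal is 0x2DFC7E028F16E1BB.
Stored little-endian, the bytes at ascending addresses are BB E1 16 8F 02 7E FC 2D.
Read back as big-endian, the last byte is least significant, giving 0xBBE1168F027EFC2D.
0xBBE1168F027EFC2D = 13538126758330432557.

13538126758330432557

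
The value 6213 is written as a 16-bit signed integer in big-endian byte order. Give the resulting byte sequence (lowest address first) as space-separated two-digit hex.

6213 in hexadecimal, padded to 16 bits, is 0x1845.
Split into bytes (most-significant first): 18 45.
Big-endian stores the most-significant byte at the lowest address.
So the memory order matches the most-significant-first order: 18 45.

18 45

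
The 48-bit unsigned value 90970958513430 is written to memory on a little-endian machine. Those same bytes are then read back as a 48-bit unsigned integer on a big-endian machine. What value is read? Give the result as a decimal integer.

90970958513430 in 48-bit hexadecimal is 0x52BCD3AAC516.
Stored little-endian, the bytes at ascending addresses are 16 C5 AA D3 BC 52.
Read back as big-endian, the last byte is least significant, giving 0x16C5AAD3BC52.
0x16C5AAD3BC52 = 25038230371410.

25038230371410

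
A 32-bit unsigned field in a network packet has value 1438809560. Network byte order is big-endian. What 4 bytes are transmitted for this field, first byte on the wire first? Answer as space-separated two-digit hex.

55 C2 7D D8

1438809560 in hexadecimal, padded to 32 bits, is 0x55C27DD8.
Split into bytes (most-significant first): 55 C2 7D D8.
In big-endian order the high byte comes first in memory.
So the memory order matches the most-significant-first order: 55 C2 7D D8.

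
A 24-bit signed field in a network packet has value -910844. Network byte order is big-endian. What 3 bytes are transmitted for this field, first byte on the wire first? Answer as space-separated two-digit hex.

Two's complement of -910844 in 24 bits: 910844 = 0x0DE5FC; invert → 0xF21A03; add 1 → 0xF21A04.
Split into bytes (most-significant first): F2 1A 04.
Big-endian stores the most-significant byte at the lowest address.
So the memory order matches the most-significant-first order: F2 1A 04.

F2 1A 04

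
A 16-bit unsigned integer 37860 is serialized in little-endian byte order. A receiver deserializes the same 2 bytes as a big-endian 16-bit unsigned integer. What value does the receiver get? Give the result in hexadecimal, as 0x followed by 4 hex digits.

37860 in 16-bit hexadecimal is 0x93E4.
Stored little-endian, the bytes at ascending addresses are E4 93.
Read back as big-endian, the last byte is least significant, giving 0xE493.

0xE493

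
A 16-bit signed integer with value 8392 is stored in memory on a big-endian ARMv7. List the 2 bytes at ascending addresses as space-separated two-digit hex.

20 C8

8392 in hexadecimal, padded to 16 bits, is 0x20C8.
Split into bytes (most-significant first): 20 C8.
In big-endian order the high byte comes first in memory.
So the memory order matches the most-significant-first order: 20 C8.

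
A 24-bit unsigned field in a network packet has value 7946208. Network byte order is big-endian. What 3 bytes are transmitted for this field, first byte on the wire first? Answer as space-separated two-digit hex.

79 3F E0

7946208 in hexadecimal, padded to 24 bits, is 0x793FE0.
Split into bytes (most-significant first): 79 3F E0.
Big-endian: lowest address holds the most-significant byte.
So the memory order matches the most-significant-first order: 79 3F E0.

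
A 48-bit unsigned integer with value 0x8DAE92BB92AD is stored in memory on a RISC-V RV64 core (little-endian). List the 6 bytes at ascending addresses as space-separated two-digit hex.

Split into bytes (most-significant first): 8D AE 92 BB 92 AD.
Little-endian: lowest address holds the least-significant byte.
So at ascending addresses the bytes are AD 92 BB 92 AE 8D.

AD 92 BB 92 AE 8D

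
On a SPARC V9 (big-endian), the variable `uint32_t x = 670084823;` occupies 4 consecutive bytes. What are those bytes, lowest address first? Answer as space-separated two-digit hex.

670084823 in hexadecimal, padded to 32 bits, is 0x27F0AED7.
Split into bytes (most-significant first): 27 F0 AE D7.
In big-endian order the high byte comes first in memory.
So the memory order matches the most-significant-first order: 27 F0 AE D7.

27 F0 AE D7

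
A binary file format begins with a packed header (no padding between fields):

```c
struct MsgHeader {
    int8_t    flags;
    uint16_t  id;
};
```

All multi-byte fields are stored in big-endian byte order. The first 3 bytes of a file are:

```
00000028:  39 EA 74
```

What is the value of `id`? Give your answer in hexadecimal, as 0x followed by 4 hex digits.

`id` follows `flags` (1 byte), so it starts at byte offset 1 and occupies 2 bytes.
Bytes at offsets 1..2: EA 74.
Big-endian stores the most-significant byte at the lowest address.
The bytes are already most-significant first: 0xEA74.

0xEA74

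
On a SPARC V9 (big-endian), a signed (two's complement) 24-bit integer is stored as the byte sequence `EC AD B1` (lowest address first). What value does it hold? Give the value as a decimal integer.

In big-endian order the high byte comes first in memory.
The bytes are already most-significant first: 0xECADB1.
Top bit is set, so as a signed 24-bit value this is 0xECADB1 − 2^24 = -1266255.

-1266255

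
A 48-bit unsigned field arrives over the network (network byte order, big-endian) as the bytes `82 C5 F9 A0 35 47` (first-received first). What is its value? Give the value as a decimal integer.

143786808194375

Big-endian stores the most-significant byte at the lowest address.
The bytes are already most-significant first: 0x82C5F9A03547.
0x82C5F9A03547 = 143786808194375.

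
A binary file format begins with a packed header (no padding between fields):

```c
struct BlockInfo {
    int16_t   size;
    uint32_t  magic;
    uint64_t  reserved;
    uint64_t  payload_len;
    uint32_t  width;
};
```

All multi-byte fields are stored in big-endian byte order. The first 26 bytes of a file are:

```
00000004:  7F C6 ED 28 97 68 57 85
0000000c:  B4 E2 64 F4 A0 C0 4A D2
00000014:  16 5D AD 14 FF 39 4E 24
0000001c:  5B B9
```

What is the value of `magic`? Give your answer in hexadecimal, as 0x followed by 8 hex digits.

0xED289768

`magic` follows `size` (2 bytes), so it starts at byte offset 2 and occupies 4 bytes.
Bytes at offsets 2..5: ED 28 97 68.
Big-endian stores the most-significant byte at the lowest address.
The bytes are already most-significant first: 0xED289768.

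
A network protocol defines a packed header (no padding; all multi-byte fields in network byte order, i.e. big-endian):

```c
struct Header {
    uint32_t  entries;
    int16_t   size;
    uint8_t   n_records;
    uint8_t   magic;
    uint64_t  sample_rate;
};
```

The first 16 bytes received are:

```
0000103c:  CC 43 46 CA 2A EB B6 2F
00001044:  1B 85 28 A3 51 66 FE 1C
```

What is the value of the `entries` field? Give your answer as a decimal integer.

3426961098

`entries` is the first field, at byte offset 0, occupying 4 bytes.
Bytes at offsets 0..3: CC 43 46 CA.
Big-endian stores the most-significant byte at the lowest address.
The bytes are already most-significant first: 0xCC4346CA.
0xCC4346CA = 3426961098.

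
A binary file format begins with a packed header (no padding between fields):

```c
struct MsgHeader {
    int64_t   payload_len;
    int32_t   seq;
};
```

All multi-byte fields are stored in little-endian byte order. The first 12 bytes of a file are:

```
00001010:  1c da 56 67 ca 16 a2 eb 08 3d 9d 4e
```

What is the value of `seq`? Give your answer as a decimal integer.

`seq` follows `payload_len` (8 bytes), so it starts at byte offset 8 and occupies 4 bytes.
Bytes at offsets 8..11: 08 3D 9D 4E.
Little-endian: lowest address holds the least-significant byte.
Reassemble most-significant byte first: 4E 9D 3D 08 → 0x4E9D3D08.
0x4E9D3D08 = 1318927624.

1318927624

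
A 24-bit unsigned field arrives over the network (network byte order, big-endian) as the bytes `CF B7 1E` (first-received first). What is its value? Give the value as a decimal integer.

Big-endian stores the most-significant byte at the lowest address.
The bytes are already most-significant first: 0xCFB71E.
0xCFB71E = 13612830.

13612830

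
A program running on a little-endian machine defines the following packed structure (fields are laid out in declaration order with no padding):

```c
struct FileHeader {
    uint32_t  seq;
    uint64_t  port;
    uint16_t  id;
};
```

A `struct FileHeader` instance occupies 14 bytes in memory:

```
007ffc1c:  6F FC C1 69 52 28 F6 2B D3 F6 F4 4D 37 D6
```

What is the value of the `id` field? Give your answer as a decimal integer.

54839

`id` follows `seq` (4 B), `port` (8 B), so it starts at offset 4 + 8 = 12 and occupies 2 bytes.
Bytes at offsets 12..13: 37 D6.
Little-endian: lowest address holds the least-significant byte.
Reassemble most-significant byte first: D6 37 → 0xD637.
0xD637 = 54839.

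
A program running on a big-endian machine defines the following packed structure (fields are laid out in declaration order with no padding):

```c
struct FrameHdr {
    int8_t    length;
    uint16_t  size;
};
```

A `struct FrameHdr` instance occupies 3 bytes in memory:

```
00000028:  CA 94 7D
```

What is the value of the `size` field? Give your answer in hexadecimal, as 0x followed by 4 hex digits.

0x947D

`size` follows `length` (1 byte), so it starts at byte offset 1 and occupies 2 bytes.
Bytes at offsets 1..2: 94 7D.
In big-endian order the high byte comes first in memory.
The bytes are already most-significant first: 0x947D.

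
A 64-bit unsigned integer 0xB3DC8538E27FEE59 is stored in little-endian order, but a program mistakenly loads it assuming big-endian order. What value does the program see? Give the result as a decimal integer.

Stored little-endian, the bytes at ascending addresses are 59 EE 7F E2 38 85 DC B3.
Read back as big-endian, the last byte is least significant, giving 0x59EE7FE23885DCB3.
0x59EE7FE23885DCB3 = 6480257523420355763.

6480257523420355763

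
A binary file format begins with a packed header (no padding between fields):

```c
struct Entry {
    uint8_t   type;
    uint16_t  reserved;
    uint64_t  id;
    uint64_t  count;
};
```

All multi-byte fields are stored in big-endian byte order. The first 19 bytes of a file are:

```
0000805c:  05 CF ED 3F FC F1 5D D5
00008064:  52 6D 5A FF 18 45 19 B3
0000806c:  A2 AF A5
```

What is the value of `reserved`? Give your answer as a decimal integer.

53229

`reserved` follows `type` (1 byte), so it starts at byte offset 1 and occupies 2 bytes.
Bytes at offsets 1..2: CF ED.
In big-endian order the high byte comes first in memory.
The bytes are already most-significant first: 0xCFED.
0xCFED = 53229.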